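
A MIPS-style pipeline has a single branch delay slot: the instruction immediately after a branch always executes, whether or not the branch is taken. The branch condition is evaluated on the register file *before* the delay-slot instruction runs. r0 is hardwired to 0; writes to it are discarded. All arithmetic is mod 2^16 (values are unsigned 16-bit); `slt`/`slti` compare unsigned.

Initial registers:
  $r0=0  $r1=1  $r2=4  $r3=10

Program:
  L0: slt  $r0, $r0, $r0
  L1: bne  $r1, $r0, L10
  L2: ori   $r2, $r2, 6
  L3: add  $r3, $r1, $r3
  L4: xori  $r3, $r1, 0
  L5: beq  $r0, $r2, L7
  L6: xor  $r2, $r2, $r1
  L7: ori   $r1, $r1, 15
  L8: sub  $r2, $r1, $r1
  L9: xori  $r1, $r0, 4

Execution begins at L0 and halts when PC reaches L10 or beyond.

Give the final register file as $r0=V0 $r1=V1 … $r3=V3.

$r0=0 $r1=1 $r2=6 $r3=10

PC=0  slt  $r0, $r0, $r0     | $r0=0 $r1=1 $r2=4 $r3=10
PC=1  bne  $r1, $r0, L10     | $r0=0 $r1=1 $r2=4 $r3=10  [TAKEN]
PC=2  ori   $r2, $r2, 6      | $r0=0 $r1=1 $r2=6 $r3=10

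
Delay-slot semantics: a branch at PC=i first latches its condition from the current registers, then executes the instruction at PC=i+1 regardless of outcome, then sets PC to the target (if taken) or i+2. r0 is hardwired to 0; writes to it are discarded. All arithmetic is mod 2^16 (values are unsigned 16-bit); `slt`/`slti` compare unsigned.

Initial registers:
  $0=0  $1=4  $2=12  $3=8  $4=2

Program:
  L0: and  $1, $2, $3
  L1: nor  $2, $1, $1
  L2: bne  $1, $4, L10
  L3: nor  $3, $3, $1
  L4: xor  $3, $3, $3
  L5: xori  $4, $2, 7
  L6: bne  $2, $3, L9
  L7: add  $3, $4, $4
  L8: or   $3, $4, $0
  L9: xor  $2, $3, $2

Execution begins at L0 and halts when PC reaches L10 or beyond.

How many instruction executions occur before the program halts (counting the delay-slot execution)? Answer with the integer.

#0 and  $1, $2, $3 ; 0/8/12/8/2
#1 nor  $2, $1, $1 ; 0/8/65527/8/2
#2 bne  $1, $4, L10 ; 0/8/65527/8/2 ; →target
#3 nor  $3, $3, $1 ; 0/8/65527/65527/2

4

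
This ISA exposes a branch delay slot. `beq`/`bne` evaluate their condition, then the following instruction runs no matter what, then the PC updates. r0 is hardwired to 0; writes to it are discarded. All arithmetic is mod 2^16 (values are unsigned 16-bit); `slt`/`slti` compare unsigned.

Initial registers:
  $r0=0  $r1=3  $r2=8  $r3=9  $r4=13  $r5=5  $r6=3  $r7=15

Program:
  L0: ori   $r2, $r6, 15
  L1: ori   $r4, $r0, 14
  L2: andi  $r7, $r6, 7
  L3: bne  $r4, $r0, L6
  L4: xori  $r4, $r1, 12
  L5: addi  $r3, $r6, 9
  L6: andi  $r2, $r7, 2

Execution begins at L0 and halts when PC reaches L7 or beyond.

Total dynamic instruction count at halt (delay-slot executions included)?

6

PC=0  ori   $r2, $r6, 15     | $r0=0 $r1=3 $r2=15 $r3=9 $r4=13 $r5=5 $r6=3 $r7=15
PC=1  ori   $r4, $r0, 14     | $r0=0 $r1=3 $r2=15 $r3=9 $r4=14 $r5=5 $r6=3 $r7=15
PC=2  andi  $r7, $r6, 7      | $r0=0 $r1=3 $r2=15 $r3=9 $r4=14 $r5=5 $r6=3 $r7=3
PC=3  bne  $r4, $r0, L6      | $r0=0 $r1=3 $r2=15 $r3=9 $r4=14 $r5=5 $r6=3 $r7=3  [TAKEN]
PC=4  xori  $r4, $r1, 12     | $r0=0 $r1=3 $r2=15 $r3=9 $r4=15 $r5=5 $r6=3 $r7=3
PC=6  andi  $r2, $r7, 2      | $r0=0 $r1=3 $r2=2 $r3=9 $r4=15 $r5=5 $r6=3 $r7=3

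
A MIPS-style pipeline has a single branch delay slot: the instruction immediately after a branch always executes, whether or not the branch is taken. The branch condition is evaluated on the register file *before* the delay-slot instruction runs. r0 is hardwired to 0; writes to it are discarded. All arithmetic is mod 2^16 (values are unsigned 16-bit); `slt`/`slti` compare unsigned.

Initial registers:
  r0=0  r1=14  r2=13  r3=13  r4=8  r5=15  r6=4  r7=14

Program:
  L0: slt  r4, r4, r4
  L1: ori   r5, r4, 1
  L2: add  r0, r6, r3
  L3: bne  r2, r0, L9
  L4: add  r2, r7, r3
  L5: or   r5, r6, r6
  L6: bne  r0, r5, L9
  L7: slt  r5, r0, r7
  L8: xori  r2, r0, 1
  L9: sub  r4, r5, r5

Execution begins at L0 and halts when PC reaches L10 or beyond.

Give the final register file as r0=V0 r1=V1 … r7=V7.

r0=0 r1=14 r2=27 r3=13 r4=0 r5=1 r6=4 r7=14

  step pc=0: slt  r4, r4, r4  regs=(0,14,13,13,0,15,4,14)
  step pc=1: ori   r5, r4, 1  regs=(0,14,13,13,0,1,4,14)
  step pc=2: add  r0, r6, r3  regs=(0,14,13,13,0,1,4,14)
  step pc=3: bne  r2, r0, L9  cond=T  regs=(0,14,13,13,0,1,4,14)
  step pc=4: add  r2, r7, r3  regs=(0,14,27,13,0,1,4,14)
  step pc=9: sub  r4, r5, r5  regs=(0,14,27,13,0,1,4,14)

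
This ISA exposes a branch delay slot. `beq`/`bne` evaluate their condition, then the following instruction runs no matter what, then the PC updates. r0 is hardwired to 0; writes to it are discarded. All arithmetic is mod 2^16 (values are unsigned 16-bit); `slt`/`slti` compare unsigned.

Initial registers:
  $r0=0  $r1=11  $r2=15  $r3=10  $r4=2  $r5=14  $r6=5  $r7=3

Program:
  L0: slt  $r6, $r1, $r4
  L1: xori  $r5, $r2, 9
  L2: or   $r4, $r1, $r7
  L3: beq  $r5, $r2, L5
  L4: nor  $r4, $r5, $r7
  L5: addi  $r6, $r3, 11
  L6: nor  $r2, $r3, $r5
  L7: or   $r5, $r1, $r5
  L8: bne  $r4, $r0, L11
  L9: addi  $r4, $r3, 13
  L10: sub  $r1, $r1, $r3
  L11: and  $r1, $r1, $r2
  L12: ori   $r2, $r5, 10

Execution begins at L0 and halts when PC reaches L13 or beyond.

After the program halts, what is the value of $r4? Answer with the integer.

[0] slt  $r6, $r1, $r4  →  {$r0:0, $r1:11, $r2:15, $r3:10, $r4:2, $r5:14, $r6:0, $r7:3}
[1] xori  $r5, $r2, 9  →  {$r0:0, $r1:11, $r2:15, $r3:10, $r4:2, $r5:6, $r6:0, $r7:3}
[2] or   $r4, $r1, $r7  →  {$r0:0, $r1:11, $r2:15, $r3:10, $r4:11, $r5:6, $r6:0, $r7:3}
[3] beq  $r5, $r2, L5  →  {$r0:0, $r1:11, $r2:15, $r3:10, $r4:11, $r5:6, $r6:0, $r7:3}  ⟨branch fallthrough⟩
[4] nor  $r4, $r5, $r7  →  {$r0:0, $r1:11, $r2:15, $r3:10, $r4:65528, $r5:6, $r6:0, $r7:3}
[5] addi  $r6, $r3, 11  →  {$r0:0, $r1:11, $r2:15, $r3:10, $r4:65528, $r5:6, $r6:21, $r7:3}
[6] nor  $r2, $r3, $r5  →  {$r0:0, $r1:11, $r2:65521, $r3:10, $r4:65528, $r5:6, $r6:21, $r7:3}
[7] or   $r5, $r1, $r5  →  {$r0:0, $r1:11, $r2:65521, $r3:10, $r4:65528, $r5:15, $r6:21, $r7:3}
[8] bne  $r4, $r0, L11  →  {$r0:0, $r1:11, $r2:65521, $r3:10, $r4:65528, $r5:15, $r6:21, $r7:3}  ⟨branch taken⟩
[9] addi  $r4, $r3, 13  →  {$r0:0, $r1:11, $r2:65521, $r3:10, $r4:23, $r5:15, $r6:21, $r7:3}
[11] and  $r1, $r1, $r2  →  {$r0:0, $r1:1, $r2:65521, $r3:10, $r4:23, $r5:15, $r6:21, $r7:3}
[12] ori   $r2, $r5, 10  →  {$r0:0, $r1:1, $r2:15, $r3:10, $r4:23, $r5:15, $r6:21, $r7:3}

23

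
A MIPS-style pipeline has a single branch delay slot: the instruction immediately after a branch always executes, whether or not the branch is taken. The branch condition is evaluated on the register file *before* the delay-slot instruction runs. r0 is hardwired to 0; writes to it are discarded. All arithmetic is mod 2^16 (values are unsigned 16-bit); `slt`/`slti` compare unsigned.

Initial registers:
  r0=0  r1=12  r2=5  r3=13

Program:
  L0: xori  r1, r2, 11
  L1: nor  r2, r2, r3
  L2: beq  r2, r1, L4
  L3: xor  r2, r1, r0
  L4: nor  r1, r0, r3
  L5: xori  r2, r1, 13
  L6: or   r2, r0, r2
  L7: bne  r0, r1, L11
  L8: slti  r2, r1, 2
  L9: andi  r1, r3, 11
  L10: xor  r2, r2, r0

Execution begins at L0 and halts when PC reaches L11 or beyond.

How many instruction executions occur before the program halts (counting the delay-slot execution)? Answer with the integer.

#0 xori  r1, r2, 11 ; 0/14/5/13
#1 nor  r2, r2, r3 ; 0/14/65522/13
#2 beq  r2, r1, L4 ; 0/14/65522/13 ; →fallthru
#3 xor  r2, r1, r0 ; 0/14/14/13
#4 nor  r1, r0, r3 ; 0/65522/14/13
#5 xori  r2, r1, 13 ; 0/65522/65535/13
#6 or   r2, r0, r2 ; 0/65522/65535/13
#7 bne  r0, r1, L11 ; 0/65522/65535/13 ; →target
#8 slti  r2, r1, 2 ; 0/65522/0/13

9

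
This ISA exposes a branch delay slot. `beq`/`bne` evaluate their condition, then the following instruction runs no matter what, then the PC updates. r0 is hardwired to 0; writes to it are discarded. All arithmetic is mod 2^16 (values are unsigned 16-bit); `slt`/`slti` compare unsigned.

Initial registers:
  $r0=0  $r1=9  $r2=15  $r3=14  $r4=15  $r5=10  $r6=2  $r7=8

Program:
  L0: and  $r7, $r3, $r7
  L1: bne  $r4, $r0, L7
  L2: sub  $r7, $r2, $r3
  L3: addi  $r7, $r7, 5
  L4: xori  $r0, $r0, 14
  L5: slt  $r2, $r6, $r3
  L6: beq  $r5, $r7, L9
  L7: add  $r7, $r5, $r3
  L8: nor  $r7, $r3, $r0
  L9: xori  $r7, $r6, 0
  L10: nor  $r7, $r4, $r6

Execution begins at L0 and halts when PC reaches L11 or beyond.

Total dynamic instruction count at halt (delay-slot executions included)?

7

PC=0  and  $r7, $r3, $r7     | $r0=0 $r1=9 $r2=15 $r3=14 $r4=15 $r5=10 $r6=2 $r7=8
PC=1  bne  $r4, $r0, L7      | $r0=0 $r1=9 $r2=15 $r3=14 $r4=15 $r5=10 $r6=2 $r7=8  [TAKEN]
PC=2  sub  $r7, $r2, $r3     | $r0=0 $r1=9 $r2=15 $r3=14 $r4=15 $r5=10 $r6=2 $r7=1
PC=7  add  $r7, $r5, $r3     | $r0=0 $r1=9 $r2=15 $r3=14 $r4=15 $r5=10 $r6=2 $r7=24
PC=8  nor  $r7, $r3, $r0     | $r0=0 $r1=9 $r2=15 $r3=14 $r4=15 $r5=10 $r6=2 $r7=65521
PC=9  xori  $r7, $r6, 0      | $r0=0 $r1=9 $r2=15 $r3=14 $r4=15 $r5=10 $r6=2 $r7=2
PC=10 nor  $r7, $r4, $r6     | $r0=0 $r1=9 $r2=15 $r3=14 $r4=15 $r5=10 $r6=2 $r7=65520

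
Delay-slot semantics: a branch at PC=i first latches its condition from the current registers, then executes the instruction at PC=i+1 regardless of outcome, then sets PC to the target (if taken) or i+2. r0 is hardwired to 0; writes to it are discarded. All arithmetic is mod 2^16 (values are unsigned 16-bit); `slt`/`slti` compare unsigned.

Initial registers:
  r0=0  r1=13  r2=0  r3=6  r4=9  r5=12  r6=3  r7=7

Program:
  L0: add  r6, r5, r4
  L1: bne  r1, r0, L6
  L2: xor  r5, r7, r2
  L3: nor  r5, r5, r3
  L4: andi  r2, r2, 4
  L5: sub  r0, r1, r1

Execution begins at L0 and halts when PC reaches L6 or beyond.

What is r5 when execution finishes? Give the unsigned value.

7

#0 add  r6, r5, r4 ; 0/13/0/6/9/12/21/7
#1 bne  r1, r0, L6 ; 0/13/0/6/9/12/21/7 ; →target
#2 xor  r5, r7, r2 ; 0/13/0/6/9/7/21/7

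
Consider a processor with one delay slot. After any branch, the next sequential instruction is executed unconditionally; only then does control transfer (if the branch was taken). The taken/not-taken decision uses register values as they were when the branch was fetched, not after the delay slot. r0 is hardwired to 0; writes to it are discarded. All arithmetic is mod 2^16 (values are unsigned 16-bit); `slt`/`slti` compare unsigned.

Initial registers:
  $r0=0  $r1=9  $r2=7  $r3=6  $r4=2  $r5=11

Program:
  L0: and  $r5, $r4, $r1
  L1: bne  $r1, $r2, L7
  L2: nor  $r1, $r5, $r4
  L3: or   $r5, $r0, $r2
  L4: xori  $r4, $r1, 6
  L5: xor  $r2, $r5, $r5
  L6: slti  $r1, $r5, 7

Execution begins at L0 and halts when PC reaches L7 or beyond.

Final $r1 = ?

  step pc=0: and  $r5, $r4, $r1  regs=(0,9,7,6,2,0)
  step pc=1: bne  $r1, $r2, L7  cond=T  regs=(0,9,7,6,2,0)
  step pc=2: nor  $r1, $r5, $r4  regs=(0,65533,7,6,2,0)

65533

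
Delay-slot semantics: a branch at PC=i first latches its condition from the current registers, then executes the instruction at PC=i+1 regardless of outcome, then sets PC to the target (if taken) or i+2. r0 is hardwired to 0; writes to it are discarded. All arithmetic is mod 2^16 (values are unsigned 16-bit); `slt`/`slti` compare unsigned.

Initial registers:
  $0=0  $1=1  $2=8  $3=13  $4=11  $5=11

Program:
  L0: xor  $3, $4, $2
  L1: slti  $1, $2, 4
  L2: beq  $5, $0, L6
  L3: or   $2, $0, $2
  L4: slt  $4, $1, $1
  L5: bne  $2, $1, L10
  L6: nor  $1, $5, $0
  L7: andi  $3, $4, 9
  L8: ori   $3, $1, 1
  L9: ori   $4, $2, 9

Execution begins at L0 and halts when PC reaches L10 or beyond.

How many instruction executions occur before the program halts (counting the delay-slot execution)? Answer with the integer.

#0 xor  $3, $4, $2 ; 0/1/8/3/11/11
#1 slti  $1, $2, 4 ; 0/0/8/3/11/11
#2 beq  $5, $0, L6 ; 0/0/8/3/11/11 ; →fallthru
#3 or   $2, $0, $2 ; 0/0/8/3/11/11
#4 slt  $4, $1, $1 ; 0/0/8/3/0/11
#5 bne  $2, $1, L10 ; 0/0/8/3/0/11 ; →target
#6 nor  $1, $5, $0 ; 0/65524/8/3/0/11

7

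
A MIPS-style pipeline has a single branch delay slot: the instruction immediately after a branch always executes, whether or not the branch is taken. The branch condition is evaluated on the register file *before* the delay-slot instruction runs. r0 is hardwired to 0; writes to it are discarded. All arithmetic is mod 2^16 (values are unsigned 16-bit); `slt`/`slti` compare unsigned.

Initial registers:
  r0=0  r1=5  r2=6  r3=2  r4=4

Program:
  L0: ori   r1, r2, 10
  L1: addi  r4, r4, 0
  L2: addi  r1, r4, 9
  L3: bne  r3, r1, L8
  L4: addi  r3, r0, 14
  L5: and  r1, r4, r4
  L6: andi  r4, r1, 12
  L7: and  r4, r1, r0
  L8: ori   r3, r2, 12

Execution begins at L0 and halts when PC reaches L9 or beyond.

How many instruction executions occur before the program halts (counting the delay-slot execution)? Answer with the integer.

[0] ori   r1, r2, 10  →  {r0:0, r1:14, r2:6, r3:2, r4:4}
[1] addi  r4, r4, 0  →  {r0:0, r1:14, r2:6, r3:2, r4:4}
[2] addi  r1, r4, 9  →  {r0:0, r1:13, r2:6, r3:2, r4:4}
[3] bne  r3, r1, L8  →  {r0:0, r1:13, r2:6, r3:2, r4:4}  ⟨branch taken⟩
[4] addi  r3, r0, 14  →  {r0:0, r1:13, r2:6, r3:14, r4:4}
[8] ori   r3, r2, 12  →  {r0:0, r1:13, r2:6, r3:14, r4:4}

6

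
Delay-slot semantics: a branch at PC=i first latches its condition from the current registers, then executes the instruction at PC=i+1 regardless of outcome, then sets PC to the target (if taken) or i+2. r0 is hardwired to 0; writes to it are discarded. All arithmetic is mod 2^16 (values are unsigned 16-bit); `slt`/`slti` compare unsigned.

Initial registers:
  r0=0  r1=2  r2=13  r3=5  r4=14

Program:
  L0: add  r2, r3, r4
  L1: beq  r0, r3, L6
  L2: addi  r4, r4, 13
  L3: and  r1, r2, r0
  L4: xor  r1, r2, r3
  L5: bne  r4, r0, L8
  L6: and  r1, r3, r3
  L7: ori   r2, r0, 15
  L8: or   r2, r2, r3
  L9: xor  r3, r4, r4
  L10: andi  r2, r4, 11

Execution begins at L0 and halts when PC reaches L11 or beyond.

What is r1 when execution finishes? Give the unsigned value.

5

#0 add  r2, r3, r4 ; 0/2/19/5/14
#1 beq  r0, r3, L6 ; 0/2/19/5/14 ; →fallthru
#2 addi  r4, r4, 13 ; 0/2/19/5/27
#3 and  r1, r2, r0 ; 0/0/19/5/27
#4 xor  r1, r2, r3 ; 0/22/19/5/27
#5 bne  r4, r0, L8 ; 0/22/19/5/27 ; →target
#6 and  r1, r3, r3 ; 0/5/19/5/27
#8 or   r2, r2, r3 ; 0/5/23/5/27
#9 xor  r3, r4, r4 ; 0/5/23/0/27
#10 andi  r2, r4, 11 ; 0/5/11/0/27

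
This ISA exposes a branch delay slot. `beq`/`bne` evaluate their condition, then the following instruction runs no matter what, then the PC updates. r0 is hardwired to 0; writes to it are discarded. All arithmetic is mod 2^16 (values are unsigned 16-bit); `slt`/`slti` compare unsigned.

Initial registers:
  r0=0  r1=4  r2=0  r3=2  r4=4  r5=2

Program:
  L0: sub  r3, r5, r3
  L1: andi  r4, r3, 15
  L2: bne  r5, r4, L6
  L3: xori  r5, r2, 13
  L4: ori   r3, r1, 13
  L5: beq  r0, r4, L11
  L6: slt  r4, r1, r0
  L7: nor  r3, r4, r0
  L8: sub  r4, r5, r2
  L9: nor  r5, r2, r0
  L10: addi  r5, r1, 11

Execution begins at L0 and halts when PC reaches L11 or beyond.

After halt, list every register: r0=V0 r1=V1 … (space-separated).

[0] sub  r3, r5, r3  →  {r0:0, r1:4, r2:0, r3:0, r4:4, r5:2}
[1] andi  r4, r3, 15  →  {r0:0, r1:4, r2:0, r3:0, r4:0, r5:2}
[2] bne  r5, r4, L6  →  {r0:0, r1:4, r2:0, r3:0, r4:0, r5:2}  ⟨branch taken⟩
[3] xori  r5, r2, 13  →  {r0:0, r1:4, r2:0, r3:0, r4:0, r5:13}
[6] slt  r4, r1, r0  →  {r0:0, r1:4, r2:0, r3:0, r4:0, r5:13}
[7] nor  r3, r4, r0  →  {r0:0, r1:4, r2:0, r3:65535, r4:0, r5:13}
[8] sub  r4, r5, r2  →  {r0:0, r1:4, r2:0, r3:65535, r4:13, r5:13}
[9] nor  r5, r2, r0  →  {r0:0, r1:4, r2:0, r3:65535, r4:13, r5:65535}
[10] addi  r5, r1, 11  →  {r0:0, r1:4, r2:0, r3:65535, r4:13, r5:15}

r0=0 r1=4 r2=0 r3=65535 r4=13 r5=15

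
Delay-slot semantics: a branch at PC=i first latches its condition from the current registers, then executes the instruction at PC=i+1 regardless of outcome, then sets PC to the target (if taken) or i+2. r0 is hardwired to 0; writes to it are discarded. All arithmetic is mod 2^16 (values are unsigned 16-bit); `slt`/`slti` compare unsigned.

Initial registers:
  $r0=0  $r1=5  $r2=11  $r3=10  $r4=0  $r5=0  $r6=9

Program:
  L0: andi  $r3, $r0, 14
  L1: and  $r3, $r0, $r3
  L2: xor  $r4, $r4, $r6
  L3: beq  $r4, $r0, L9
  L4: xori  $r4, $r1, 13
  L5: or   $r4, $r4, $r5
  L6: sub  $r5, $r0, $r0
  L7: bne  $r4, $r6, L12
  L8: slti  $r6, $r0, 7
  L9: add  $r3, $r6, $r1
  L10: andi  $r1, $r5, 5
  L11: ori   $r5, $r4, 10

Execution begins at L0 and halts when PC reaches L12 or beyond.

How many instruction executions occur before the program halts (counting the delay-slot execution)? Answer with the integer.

PC=0  andi  $r3, $r0, 14     | $r0=0 $r1=5 $r2=11 $r3=0 $r4=0 $r5=0 $r6=9
PC=1  and  $r3, $r0, $r3     | $r0=0 $r1=5 $r2=11 $r3=0 $r4=0 $r5=0 $r6=9
PC=2  xor  $r4, $r4, $r6     | $r0=0 $r1=5 $r2=11 $r3=0 $r4=9 $r5=0 $r6=9
PC=3  beq  $r4, $r0, L9      | $r0=0 $r1=5 $r2=11 $r3=0 $r4=9 $r5=0 $r6=9  [not taken]
PC=4  xori  $r4, $r1, 13     | $r0=0 $r1=5 $r2=11 $r3=0 $r4=8 $r5=0 $r6=9
PC=5  or   $r4, $r4, $r5     | $r0=0 $r1=5 $r2=11 $r3=0 $r4=8 $r5=0 $r6=9
PC=6  sub  $r5, $r0, $r0     | $r0=0 $r1=5 $r2=11 $r3=0 $r4=8 $r5=0 $r6=9
PC=7  bne  $r4, $r6, L12     | $r0=0 $r1=5 $r2=11 $r3=0 $r4=8 $r5=0 $r6=9  [TAKEN]
PC=8  slti  $r6, $r0, 7      | $r0=0 $r1=5 $r2=11 $r3=0 $r4=8 $r5=0 $r6=1

9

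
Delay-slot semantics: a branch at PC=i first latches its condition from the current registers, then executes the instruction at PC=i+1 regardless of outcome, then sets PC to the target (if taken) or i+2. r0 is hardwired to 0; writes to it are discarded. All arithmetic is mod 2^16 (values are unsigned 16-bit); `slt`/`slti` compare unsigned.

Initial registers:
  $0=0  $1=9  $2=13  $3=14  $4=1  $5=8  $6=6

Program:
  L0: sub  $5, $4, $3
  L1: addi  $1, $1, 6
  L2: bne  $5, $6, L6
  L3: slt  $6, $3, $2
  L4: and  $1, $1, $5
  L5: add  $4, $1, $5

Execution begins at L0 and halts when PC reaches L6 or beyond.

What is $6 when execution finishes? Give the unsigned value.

[0] sub  $5, $4, $3  →  {$0:0, $1:9, $2:13, $3:14, $4:1, $5:65523, $6:6}
[1] addi  $1, $1, 6  →  {$0:0, $1:15, $2:13, $3:14, $4:1, $5:65523, $6:6}
[2] bne  $5, $6, L6  →  {$0:0, $1:15, $2:13, $3:14, $4:1, $5:65523, $6:6}  ⟨branch taken⟩
[3] slt  $6, $3, $2  →  {$0:0, $1:15, $2:13, $3:14, $4:1, $5:65523, $6:0}

0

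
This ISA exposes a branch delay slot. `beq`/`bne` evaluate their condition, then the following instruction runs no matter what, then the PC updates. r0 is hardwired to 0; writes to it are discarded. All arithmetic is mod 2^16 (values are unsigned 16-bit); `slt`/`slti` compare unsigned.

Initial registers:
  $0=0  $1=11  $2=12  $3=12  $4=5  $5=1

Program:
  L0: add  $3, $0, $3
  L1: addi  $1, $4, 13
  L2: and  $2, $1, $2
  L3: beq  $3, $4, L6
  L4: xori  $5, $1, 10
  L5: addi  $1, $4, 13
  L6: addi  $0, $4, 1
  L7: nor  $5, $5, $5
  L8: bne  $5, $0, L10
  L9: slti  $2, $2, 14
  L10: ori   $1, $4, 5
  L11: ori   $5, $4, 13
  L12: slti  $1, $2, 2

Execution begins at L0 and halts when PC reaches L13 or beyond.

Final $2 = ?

1

#0 add  $3, $0, $3 ; 0/11/12/12/5/1
#1 addi  $1, $4, 13 ; 0/18/12/12/5/1
#2 and  $2, $1, $2 ; 0/18/0/12/5/1
#3 beq  $3, $4, L6 ; 0/18/0/12/5/1 ; →fallthru
#4 xori  $5, $1, 10 ; 0/18/0/12/5/24
#5 addi  $1, $4, 13 ; 0/18/0/12/5/24
#6 addi  $0, $4, 1 ; 0/18/0/12/5/24
#7 nor  $5, $5, $5 ; 0/18/0/12/5/65511
#8 bne  $5, $0, L10 ; 0/18/0/12/5/65511 ; →target
#9 slti  $2, $2, 14 ; 0/18/1/12/5/65511
#10 ori   $1, $4, 5 ; 0/5/1/12/5/65511
#11 ori   $5, $4, 13 ; 0/5/1/12/5/13
#12 slti  $1, $2, 2 ; 0/1/1/12/5/13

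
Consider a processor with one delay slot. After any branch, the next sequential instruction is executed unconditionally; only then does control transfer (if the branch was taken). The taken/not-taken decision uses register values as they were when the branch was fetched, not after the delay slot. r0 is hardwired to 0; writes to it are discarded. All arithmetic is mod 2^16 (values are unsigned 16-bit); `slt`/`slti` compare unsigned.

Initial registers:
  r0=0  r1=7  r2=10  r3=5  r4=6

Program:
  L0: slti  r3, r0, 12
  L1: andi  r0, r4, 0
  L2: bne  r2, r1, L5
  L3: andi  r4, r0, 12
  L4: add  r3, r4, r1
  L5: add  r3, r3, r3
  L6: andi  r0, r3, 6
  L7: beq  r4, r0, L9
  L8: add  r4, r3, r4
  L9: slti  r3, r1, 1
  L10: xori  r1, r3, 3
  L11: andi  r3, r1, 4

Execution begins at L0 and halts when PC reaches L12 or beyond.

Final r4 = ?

[0] slti  r3, r0, 12  →  {r0:0, r1:7, r2:10, r3:1, r4:6}
[1] andi  r0, r4, 0  →  {r0:0, r1:7, r2:10, r3:1, r4:6}
[2] bne  r2, r1, L5  →  {r0:0, r1:7, r2:10, r3:1, r4:6}  ⟨branch taken⟩
[3] andi  r4, r0, 12  →  {r0:0, r1:7, r2:10, r3:1, r4:0}
[5] add  r3, r3, r3  →  {r0:0, r1:7, r2:10, r3:2, r4:0}
[6] andi  r0, r3, 6  →  {r0:0, r1:7, r2:10, r3:2, r4:0}
[7] beq  r4, r0, L9  →  {r0:0, r1:7, r2:10, r3:2, r4:0}  ⟨branch taken⟩
[8] add  r4, r3, r4  →  {r0:0, r1:7, r2:10, r3:2, r4:2}
[9] slti  r3, r1, 1  →  {r0:0, r1:7, r2:10, r3:0, r4:2}
[10] xori  r1, r3, 3  →  {r0:0, r1:3, r2:10, r3:0, r4:2}
[11] andi  r3, r1, 4  →  {r0:0, r1:3, r2:10, r3:0, r4:2}

2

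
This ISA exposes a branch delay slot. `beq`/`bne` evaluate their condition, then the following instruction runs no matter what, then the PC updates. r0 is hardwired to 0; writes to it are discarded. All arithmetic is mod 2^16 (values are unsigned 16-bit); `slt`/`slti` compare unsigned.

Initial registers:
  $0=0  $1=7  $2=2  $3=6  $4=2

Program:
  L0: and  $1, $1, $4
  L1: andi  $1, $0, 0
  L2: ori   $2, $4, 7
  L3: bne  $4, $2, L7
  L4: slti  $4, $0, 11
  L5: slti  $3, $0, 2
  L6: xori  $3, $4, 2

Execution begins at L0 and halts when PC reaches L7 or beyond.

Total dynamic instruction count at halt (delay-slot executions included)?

  step pc=0: and  $1, $1, $4  regs=(0,2,2,6,2)
  step pc=1: andi  $1, $0, 0  regs=(0,0,2,6,2)
  step pc=2: ori   $2, $4, 7  regs=(0,0,7,6,2)
  step pc=3: bne  $4, $2, L7  cond=T  regs=(0,0,7,6,2)
  step pc=4: slti  $4, $0, 11  regs=(0,0,7,6,1)

5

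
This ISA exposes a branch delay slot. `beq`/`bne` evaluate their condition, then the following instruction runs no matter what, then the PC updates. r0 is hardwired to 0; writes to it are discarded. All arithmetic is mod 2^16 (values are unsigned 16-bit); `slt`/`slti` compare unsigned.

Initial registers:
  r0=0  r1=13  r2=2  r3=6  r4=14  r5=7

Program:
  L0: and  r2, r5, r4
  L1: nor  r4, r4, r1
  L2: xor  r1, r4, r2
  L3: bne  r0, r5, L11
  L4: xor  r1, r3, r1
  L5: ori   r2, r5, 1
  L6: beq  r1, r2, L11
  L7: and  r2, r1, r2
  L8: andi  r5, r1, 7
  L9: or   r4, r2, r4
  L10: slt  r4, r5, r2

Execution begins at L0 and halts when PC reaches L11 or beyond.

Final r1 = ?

65520

  step pc=0: and  r2, r5, r4  regs=(0,13,6,6,14,7)
  step pc=1: nor  r4, r4, r1  regs=(0,13,6,6,65520,7)
  step pc=2: xor  r1, r4, r2  regs=(0,65526,6,6,65520,7)
  step pc=3: bne  r0, r5, L11  cond=T  regs=(0,65526,6,6,65520,7)
  step pc=4: xor  r1, r3, r1  regs=(0,65520,6,6,65520,7)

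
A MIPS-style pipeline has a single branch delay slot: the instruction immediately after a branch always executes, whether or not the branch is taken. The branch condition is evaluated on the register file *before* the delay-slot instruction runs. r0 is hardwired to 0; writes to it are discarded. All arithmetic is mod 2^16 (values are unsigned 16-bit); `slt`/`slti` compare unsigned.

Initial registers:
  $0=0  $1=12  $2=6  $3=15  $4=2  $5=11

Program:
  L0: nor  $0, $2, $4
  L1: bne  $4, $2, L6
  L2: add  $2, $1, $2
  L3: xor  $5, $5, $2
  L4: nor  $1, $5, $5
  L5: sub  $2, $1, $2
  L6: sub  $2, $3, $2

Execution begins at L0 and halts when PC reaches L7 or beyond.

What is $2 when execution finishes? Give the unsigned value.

[0] nor  $0, $2, $4  →  {$0:0, $1:12, $2:6, $3:15, $4:2, $5:11}
[1] bne  $4, $2, L6  →  {$0:0, $1:12, $2:6, $3:15, $4:2, $5:11}  ⟨branch taken⟩
[2] add  $2, $1, $2  →  {$0:0, $1:12, $2:18, $3:15, $4:2, $5:11}
[6] sub  $2, $3, $2  →  {$0:0, $1:12, $2:65533, $3:15, $4:2, $5:11}

65533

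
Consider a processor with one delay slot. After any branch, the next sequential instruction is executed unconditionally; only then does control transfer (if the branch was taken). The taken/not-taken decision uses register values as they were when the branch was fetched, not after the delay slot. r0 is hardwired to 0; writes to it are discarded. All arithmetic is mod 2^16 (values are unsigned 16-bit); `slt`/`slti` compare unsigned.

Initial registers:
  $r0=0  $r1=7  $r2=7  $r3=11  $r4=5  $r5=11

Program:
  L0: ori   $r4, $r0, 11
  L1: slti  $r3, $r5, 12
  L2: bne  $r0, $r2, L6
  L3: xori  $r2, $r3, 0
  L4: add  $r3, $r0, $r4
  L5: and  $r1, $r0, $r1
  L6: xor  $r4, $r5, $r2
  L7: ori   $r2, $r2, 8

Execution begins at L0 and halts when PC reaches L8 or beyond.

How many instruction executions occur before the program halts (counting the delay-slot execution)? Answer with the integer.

[0] ori   $r4, $r0, 11  →  {$r0:0, $r1:7, $r2:7, $r3:11, $r4:11, $r5:11}
[1] slti  $r3, $r5, 12  →  {$r0:0, $r1:7, $r2:7, $r3:1, $r4:11, $r5:11}
[2] bne  $r0, $r2, L6  →  {$r0:0, $r1:7, $r2:7, $r3:1, $r4:11, $r5:11}  ⟨branch taken⟩
[3] xori  $r2, $r3, 0  →  {$r0:0, $r1:7, $r2:1, $r3:1, $r4:11, $r5:11}
[6] xor  $r4, $r5, $r2  →  {$r0:0, $r1:7, $r2:1, $r3:1, $r4:10, $r5:11}
[7] ori   $r2, $r2, 8  →  {$r0:0, $r1:7, $r2:9, $r3:1, $r4:10, $r5:11}

6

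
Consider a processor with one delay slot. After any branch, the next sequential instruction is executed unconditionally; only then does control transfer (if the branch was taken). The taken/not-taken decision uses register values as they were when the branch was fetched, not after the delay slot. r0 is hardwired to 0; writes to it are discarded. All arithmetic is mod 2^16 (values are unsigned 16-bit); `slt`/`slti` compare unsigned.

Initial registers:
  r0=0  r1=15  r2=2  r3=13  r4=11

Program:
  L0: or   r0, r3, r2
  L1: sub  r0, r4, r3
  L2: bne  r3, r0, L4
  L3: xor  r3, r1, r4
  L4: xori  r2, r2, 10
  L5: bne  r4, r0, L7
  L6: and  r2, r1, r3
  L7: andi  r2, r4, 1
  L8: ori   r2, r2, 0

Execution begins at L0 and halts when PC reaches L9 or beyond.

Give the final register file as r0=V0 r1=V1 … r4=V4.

  step pc=0: or   r0, r3, r2  regs=(0,15,2,13,11)
  step pc=1: sub  r0, r4, r3  regs=(0,15,2,13,11)
  step pc=2: bne  r3, r0, L4  cond=T  regs=(0,15,2,13,11)
  step pc=3: xor  r3, r1, r4  regs=(0,15,2,4,11)
  step pc=4: xori  r2, r2, 10  regs=(0,15,8,4,11)
  step pc=5: bne  r4, r0, L7  cond=T  regs=(0,15,8,4,11)
  step pc=6: and  r2, r1, r3  regs=(0,15,4,4,11)
  step pc=7: andi  r2, r4, 1  regs=(0,15,1,4,11)
  step pc=8: ori   r2, r2, 0  regs=(0,15,1,4,11)

r0=0 r1=15 r2=1 r3=4 r4=11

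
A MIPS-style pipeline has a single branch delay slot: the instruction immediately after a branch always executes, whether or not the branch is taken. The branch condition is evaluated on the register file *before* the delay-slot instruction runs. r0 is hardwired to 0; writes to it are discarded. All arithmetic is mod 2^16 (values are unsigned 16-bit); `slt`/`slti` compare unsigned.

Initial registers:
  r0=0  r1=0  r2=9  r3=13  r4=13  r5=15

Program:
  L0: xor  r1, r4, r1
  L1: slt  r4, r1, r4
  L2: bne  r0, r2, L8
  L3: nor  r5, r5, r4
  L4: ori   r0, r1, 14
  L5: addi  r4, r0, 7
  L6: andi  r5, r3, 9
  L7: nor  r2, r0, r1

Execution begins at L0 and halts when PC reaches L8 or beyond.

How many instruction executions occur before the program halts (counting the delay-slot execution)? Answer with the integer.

4

[0] xor  r1, r4, r1  →  {r0:0, r1:13, r2:9, r3:13, r4:13, r5:15}
[1] slt  r4, r1, r4  →  {r0:0, r1:13, r2:9, r3:13, r4:0, r5:15}
[2] bne  r0, r2, L8  →  {r0:0, r1:13, r2:9, r3:13, r4:0, r5:15}  ⟨branch taken⟩
[3] nor  r5, r5, r4  →  {r0:0, r1:13, r2:9, r3:13, r4:0, r5:65520}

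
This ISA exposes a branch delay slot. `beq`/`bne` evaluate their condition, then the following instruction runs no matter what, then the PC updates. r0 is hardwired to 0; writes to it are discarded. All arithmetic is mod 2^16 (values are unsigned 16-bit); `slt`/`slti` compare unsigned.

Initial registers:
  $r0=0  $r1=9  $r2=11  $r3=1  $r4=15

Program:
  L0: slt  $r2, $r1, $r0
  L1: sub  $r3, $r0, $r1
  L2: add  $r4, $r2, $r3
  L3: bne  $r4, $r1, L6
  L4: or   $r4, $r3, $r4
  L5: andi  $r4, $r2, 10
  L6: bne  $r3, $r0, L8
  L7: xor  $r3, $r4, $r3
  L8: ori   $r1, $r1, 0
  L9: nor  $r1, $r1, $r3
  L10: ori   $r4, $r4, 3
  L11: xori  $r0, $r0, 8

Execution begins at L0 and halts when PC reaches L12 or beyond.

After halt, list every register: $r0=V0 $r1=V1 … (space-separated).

#0 slt  $r2, $r1, $r0 ; 0/9/0/1/15
#1 sub  $r3, $r0, $r1 ; 0/9/0/65527/15
#2 add  $r4, $r2, $r3 ; 0/9/0/65527/65527
#3 bne  $r4, $r1, L6 ; 0/9/0/65527/65527 ; →target
#4 or   $r4, $r3, $r4 ; 0/9/0/65527/65527
#6 bne  $r3, $r0, L8 ; 0/9/0/65527/65527 ; →target
#7 xor  $r3, $r4, $r3 ; 0/9/0/0/65527
#8 ori   $r1, $r1, 0 ; 0/9/0/0/65527
#9 nor  $r1, $r1, $r3 ; 0/65526/0/0/65527
#10 ori   $r4, $r4, 3 ; 0/65526/0/0/65527
#11 xori  $r0, $r0, 8 ; 0/65526/0/0/65527

$r0=0 $r1=65526 $r2=0 $r3=0 $r4=65527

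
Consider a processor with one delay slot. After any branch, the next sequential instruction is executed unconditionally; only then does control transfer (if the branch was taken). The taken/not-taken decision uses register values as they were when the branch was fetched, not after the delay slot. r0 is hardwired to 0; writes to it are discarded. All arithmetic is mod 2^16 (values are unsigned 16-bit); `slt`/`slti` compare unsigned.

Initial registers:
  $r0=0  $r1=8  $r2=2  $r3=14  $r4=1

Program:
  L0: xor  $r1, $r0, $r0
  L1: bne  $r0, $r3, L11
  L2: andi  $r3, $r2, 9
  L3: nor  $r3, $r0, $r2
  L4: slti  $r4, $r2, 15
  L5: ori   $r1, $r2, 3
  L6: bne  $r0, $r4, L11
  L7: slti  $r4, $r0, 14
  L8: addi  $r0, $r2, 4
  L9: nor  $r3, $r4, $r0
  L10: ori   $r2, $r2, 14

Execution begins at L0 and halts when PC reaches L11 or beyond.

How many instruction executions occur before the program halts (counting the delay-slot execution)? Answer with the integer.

3

[0] xor  $r1, $r0, $r0  →  {$r0:0, $r1:0, $r2:2, $r3:14, $r4:1}
[1] bne  $r0, $r3, L11  →  {$r0:0, $r1:0, $r2:2, $r3:14, $r4:1}  ⟨branch taken⟩
[2] andi  $r3, $r2, 9  →  {$r0:0, $r1:0, $r2:2, $r3:0, $r4:1}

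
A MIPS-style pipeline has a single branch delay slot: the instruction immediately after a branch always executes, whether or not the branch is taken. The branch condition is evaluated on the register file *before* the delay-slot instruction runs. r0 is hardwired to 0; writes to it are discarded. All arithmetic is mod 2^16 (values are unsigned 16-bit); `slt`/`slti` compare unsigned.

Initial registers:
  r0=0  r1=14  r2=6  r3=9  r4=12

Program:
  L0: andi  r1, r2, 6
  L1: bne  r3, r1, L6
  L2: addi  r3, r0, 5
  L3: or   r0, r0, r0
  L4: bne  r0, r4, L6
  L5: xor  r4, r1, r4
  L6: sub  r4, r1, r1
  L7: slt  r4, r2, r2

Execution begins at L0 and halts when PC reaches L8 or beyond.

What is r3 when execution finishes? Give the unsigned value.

5

#0 andi  r1, r2, 6 ; 0/6/6/9/12
#1 bne  r3, r1, L6 ; 0/6/6/9/12 ; →target
#2 addi  r3, r0, 5 ; 0/6/6/5/12
#6 sub  r4, r1, r1 ; 0/6/6/5/0
#7 slt  r4, r2, r2 ; 0/6/6/5/0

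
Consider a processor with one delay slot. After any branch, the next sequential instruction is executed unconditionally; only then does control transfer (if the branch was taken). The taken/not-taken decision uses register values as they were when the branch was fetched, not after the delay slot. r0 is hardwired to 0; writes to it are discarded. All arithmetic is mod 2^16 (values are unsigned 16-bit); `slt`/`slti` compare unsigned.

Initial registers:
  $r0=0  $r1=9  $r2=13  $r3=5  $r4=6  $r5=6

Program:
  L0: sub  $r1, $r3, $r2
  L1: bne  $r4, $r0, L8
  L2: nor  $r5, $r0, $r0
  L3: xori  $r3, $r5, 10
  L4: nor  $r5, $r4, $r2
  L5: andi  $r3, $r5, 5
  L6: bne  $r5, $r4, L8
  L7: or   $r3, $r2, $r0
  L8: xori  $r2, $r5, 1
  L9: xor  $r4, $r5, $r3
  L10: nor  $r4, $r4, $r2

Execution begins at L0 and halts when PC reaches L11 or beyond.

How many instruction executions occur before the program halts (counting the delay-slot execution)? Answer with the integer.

6

  step pc=0: sub  $r1, $r3, $r2  regs=(0,65528,13,5,6,6)
  step pc=1: bne  $r4, $r0, L8  cond=T  regs=(0,65528,13,5,6,6)
  step pc=2: nor  $r5, $r0, $r0  regs=(0,65528,13,5,6,65535)
  step pc=8: xori  $r2, $r5, 1  regs=(0,65528,65534,5,6,65535)
  step pc=9: xor  $r4, $r5, $r3  regs=(0,65528,65534,5,65530,65535)
  step pc=10: nor  $r4, $r4, $r2  regs=(0,65528,65534,5,1,65535)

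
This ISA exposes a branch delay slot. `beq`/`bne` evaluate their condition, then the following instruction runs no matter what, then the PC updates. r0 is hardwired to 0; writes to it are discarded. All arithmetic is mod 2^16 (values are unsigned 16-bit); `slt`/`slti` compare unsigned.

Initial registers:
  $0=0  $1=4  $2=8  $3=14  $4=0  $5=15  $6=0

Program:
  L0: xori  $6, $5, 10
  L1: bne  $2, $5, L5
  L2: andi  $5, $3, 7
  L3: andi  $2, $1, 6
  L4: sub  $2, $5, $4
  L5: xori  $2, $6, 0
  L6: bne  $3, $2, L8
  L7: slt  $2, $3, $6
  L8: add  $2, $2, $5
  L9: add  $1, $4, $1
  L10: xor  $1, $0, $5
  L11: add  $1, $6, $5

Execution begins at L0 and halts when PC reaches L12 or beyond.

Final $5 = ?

6

[0] xori  $6, $5, 10  →  {$0:0, $1:4, $2:8, $3:14, $4:0, $5:15, $6:5}
[1] bne  $2, $5, L5  →  {$0:0, $1:4, $2:8, $3:14, $4:0, $5:15, $6:5}  ⟨branch taken⟩
[2] andi  $5, $3, 7  →  {$0:0, $1:4, $2:8, $3:14, $4:0, $5:6, $6:5}
[5] xori  $2, $6, 0  →  {$0:0, $1:4, $2:5, $3:14, $4:0, $5:6, $6:5}
[6] bne  $3, $2, L8  →  {$0:0, $1:4, $2:5, $3:14, $4:0, $5:6, $6:5}  ⟨branch taken⟩
[7] slt  $2, $3, $6  →  {$0:0, $1:4, $2:0, $3:14, $4:0, $5:6, $6:5}
[8] add  $2, $2, $5  →  {$0:0, $1:4, $2:6, $3:14, $4:0, $5:6, $6:5}
[9] add  $1, $4, $1  →  {$0:0, $1:4, $2:6, $3:14, $4:0, $5:6, $6:5}
[10] xor  $1, $0, $5  →  {$0:0, $1:6, $2:6, $3:14, $4:0, $5:6, $6:5}
[11] add  $1, $6, $5  →  {$0:0, $1:11, $2:6, $3:14, $4:0, $5:6, $6:5}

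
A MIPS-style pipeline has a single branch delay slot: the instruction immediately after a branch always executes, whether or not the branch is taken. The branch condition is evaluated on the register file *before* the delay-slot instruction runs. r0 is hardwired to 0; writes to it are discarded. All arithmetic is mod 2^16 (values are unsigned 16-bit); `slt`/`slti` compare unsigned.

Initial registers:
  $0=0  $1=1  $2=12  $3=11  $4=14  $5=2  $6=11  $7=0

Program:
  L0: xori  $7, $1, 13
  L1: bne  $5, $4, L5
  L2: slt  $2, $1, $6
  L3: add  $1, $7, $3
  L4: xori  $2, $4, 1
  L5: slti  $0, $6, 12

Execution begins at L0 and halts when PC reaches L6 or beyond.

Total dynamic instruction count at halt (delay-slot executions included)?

4

PC=0  xori  $7, $1, 13       | $0=0 $1=1 $2=12 $3=11 $4=14 $5=2 $6=11 $7=12
PC=1  bne  $5, $4, L5        | $0=0 $1=1 $2=12 $3=11 $4=14 $5=2 $6=11 $7=12  [TAKEN]
PC=2  slt  $2, $1, $6        | $0=0 $1=1 $2=1 $3=11 $4=14 $5=2 $6=11 $7=12
PC=5  slti  $0, $6, 12       | $0=0 $1=1 $2=1 $3=11 $4=14 $5=2 $6=11 $7=12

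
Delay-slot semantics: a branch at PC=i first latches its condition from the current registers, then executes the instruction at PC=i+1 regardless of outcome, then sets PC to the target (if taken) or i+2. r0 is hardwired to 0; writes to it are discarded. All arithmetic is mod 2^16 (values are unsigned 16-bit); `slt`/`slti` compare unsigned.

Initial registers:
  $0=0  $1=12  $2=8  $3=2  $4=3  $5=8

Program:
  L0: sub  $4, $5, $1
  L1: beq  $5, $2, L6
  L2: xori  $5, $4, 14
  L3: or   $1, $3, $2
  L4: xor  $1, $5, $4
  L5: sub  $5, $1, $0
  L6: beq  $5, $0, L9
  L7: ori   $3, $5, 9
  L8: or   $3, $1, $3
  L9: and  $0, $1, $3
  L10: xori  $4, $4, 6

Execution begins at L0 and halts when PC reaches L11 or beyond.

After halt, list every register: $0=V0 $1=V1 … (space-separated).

  step pc=0: sub  $4, $5, $1  regs=(0,12,8,2,65532,8)
  step pc=1: beq  $5, $2, L6  cond=T  regs=(0,12,8,2,65532,8)
  step pc=2: xori  $5, $4, 14  regs=(0,12,8,2,65532,65522)
  step pc=6: beq  $5, $0, L9  cond=F  regs=(0,12,8,2,65532,65522)
  step pc=7: ori   $3, $5, 9  regs=(0,12,8,65531,65532,65522)
  step pc=8: or   $3, $1, $3  regs=(0,12,8,65535,65532,65522)
  step pc=9: and  $0, $1, $3  regs=(0,12,8,65535,65532,65522)
  step pc=10: xori  $4, $4, 6  regs=(0,12,8,65535,65530,65522)

$0=0 $1=12 $2=8 $3=65535 $4=65530 $5=65522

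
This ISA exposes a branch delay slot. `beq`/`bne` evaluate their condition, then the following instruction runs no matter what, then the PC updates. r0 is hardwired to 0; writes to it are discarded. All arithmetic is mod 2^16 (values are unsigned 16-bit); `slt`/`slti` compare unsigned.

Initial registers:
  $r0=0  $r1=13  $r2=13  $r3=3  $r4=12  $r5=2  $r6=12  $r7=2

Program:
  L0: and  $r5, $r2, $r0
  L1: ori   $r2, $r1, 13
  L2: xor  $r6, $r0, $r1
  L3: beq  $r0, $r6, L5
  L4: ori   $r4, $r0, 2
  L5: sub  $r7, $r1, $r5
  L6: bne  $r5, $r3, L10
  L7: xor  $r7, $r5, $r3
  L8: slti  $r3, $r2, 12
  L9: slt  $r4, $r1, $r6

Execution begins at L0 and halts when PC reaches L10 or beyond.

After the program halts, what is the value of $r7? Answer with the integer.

PC=0  and  $r5, $r2, $r0     | $r0=0 $r1=13 $r2=13 $r3=3 $r4=12 $r5=0 $r6=12 $r7=2
PC=1  ori   $r2, $r1, 13     | $r0=0 $r1=13 $r2=13 $r3=3 $r4=12 $r5=0 $r6=12 $r7=2
PC=2  xor  $r6, $r0, $r1     | $r0=0 $r1=13 $r2=13 $r3=3 $r4=12 $r5=0 $r6=13 $r7=2
PC=3  beq  $r0, $r6, L5      | $r0=0 $r1=13 $r2=13 $r3=3 $r4=12 $r5=0 $r6=13 $r7=2  [not taken]
PC=4  ori   $r4, $r0, 2      | $r0=0 $r1=13 $r2=13 $r3=3 $r4=2 $r5=0 $r6=13 $r7=2
PC=5  sub  $r7, $r1, $r5     | $r0=0 $r1=13 $r2=13 $r3=3 $r4=2 $r5=0 $r6=13 $r7=13
PC=6  bne  $r5, $r3, L10     | $r0=0 $r1=13 $r2=13 $r3=3 $r4=2 $r5=0 $r6=13 $r7=13  [TAKEN]
PC=7  xor  $r7, $r5, $r3     | $r0=0 $r1=13 $r2=13 $r3=3 $r4=2 $r5=0 $r6=13 $r7=3

3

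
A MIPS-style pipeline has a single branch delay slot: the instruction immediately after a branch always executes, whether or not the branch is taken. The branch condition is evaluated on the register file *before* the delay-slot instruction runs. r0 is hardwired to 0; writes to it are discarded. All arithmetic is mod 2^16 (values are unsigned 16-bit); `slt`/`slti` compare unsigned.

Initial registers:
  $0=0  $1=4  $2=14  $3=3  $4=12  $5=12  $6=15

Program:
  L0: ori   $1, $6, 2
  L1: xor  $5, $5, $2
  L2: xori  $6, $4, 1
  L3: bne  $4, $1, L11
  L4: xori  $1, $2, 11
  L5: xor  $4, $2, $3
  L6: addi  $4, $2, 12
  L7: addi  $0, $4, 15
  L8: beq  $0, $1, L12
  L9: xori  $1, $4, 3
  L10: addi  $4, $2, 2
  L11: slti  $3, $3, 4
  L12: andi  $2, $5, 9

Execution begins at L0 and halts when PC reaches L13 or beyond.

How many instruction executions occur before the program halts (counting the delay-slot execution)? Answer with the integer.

#0 ori   $1, $6, 2 ; 0/15/14/3/12/12/15
#1 xor  $5, $5, $2 ; 0/15/14/3/12/2/15
#2 xori  $6, $4, 1 ; 0/15/14/3/12/2/13
#3 bne  $4, $1, L11 ; 0/15/14/3/12/2/13 ; →target
#4 xori  $1, $2, 11 ; 0/5/14/3/12/2/13
#11 slti  $3, $3, 4 ; 0/5/14/1/12/2/13
#12 andi  $2, $5, 9 ; 0/5/0/1/12/2/13

7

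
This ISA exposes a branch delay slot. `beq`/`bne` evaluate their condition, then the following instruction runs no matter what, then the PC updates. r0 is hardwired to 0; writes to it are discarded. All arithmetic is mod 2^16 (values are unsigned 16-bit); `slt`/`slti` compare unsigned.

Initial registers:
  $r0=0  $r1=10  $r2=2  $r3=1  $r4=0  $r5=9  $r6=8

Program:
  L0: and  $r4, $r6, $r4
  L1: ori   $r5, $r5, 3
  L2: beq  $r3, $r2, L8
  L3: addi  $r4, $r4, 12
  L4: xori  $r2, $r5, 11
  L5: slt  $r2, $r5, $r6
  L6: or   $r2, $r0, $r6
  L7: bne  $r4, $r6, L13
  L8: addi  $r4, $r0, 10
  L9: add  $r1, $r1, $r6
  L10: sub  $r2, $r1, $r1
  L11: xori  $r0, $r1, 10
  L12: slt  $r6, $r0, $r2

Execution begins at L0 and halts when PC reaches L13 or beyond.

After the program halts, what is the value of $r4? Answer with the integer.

10

#0 and  $r4, $r6, $r4 ; 0/10/2/1/0/9/8
#1 ori   $r5, $r5, 3 ; 0/10/2/1/0/11/8
#2 beq  $r3, $r2, L8 ; 0/10/2/1/0/11/8 ; →fallthru
#3 addi  $r4, $r4, 12 ; 0/10/2/1/12/11/8
#4 xori  $r2, $r5, 11 ; 0/10/0/1/12/11/8
#5 slt  $r2, $r5, $r6 ; 0/10/0/1/12/11/8
#6 or   $r2, $r0, $r6 ; 0/10/8/1/12/11/8
#7 bne  $r4, $r6, L13 ; 0/10/8/1/12/11/8 ; →target
#8 addi  $r4, $r0, 10 ; 0/10/8/1/10/11/8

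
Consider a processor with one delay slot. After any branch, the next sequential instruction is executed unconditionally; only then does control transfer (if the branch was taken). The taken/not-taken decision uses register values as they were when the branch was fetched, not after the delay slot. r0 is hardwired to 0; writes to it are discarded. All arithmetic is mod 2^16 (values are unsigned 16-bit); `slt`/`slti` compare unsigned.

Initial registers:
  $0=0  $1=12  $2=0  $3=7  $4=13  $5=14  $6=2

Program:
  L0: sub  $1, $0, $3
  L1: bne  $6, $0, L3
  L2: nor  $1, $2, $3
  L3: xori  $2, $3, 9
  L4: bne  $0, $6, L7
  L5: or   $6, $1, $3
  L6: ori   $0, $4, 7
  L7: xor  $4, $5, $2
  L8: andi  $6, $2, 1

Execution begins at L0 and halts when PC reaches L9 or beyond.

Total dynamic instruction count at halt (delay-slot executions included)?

8

PC=0  sub  $1, $0, $3        | $0=0 $1=65529 $2=0 $3=7 $4=13 $5=14 $6=2
PC=1  bne  $6, $0, L3        | $0=0 $1=65529 $2=0 $3=7 $4=13 $5=14 $6=2  [TAKEN]
PC=2  nor  $1, $2, $3        | $0=0 $1=65528 $2=0 $3=7 $4=13 $5=14 $6=2
PC=3  xori  $2, $3, 9        | $0=0 $1=65528 $2=14 $3=7 $4=13 $5=14 $6=2
PC=4  bne  $0, $6, L7        | $0=0 $1=65528 $2=14 $3=7 $4=13 $5=14 $6=2  [TAKEN]
PC=5  or   $6, $1, $3        | $0=0 $1=65528 $2=14 $3=7 $4=13 $5=14 $6=65535
PC=7  xor  $4, $5, $2        | $0=0 $1=65528 $2=14 $3=7 $4=0 $5=14 $6=65535
PC=8  andi  $6, $2, 1        | $0=0 $1=65528 $2=14 $3=7 $4=0 $5=14 $6=0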